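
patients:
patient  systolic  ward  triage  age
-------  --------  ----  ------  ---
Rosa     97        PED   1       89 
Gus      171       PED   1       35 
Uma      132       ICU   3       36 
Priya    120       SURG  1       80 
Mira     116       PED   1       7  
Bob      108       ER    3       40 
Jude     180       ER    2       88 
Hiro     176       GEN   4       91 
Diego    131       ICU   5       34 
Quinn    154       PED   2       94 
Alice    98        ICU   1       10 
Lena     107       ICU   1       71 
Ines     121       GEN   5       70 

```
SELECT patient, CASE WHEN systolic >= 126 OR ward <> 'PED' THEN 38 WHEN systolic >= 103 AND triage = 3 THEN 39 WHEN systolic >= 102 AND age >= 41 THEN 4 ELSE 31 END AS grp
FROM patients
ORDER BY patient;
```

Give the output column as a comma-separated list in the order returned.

patient=Alice: systolic >= 126 OR ward <> 'PED' → 38
patient=Bob: systolic >= 126 OR ward <> 'PED' → 38
patient=Diego: systolic >= 126 OR ward <> 'PED' → 38
patient=Gus: systolic >= 126 OR ward <> 'PED' → 38
patient=Hiro: systolic >= 126 OR ward <> 'PED' → 38
patient=Ines: systolic >= 126 OR ward <> 'PED' → 38
patient=Jude: systolic >= 126 OR ward <> 'PED' → 38
patient=Lena: systolic >= 126 OR ward <> 'PED' → 38
patient=Mira: ELSE → 31
patient=Priya: systolic >= 126 OR ward <> 'PED' → 38
patient=Quinn: systolic >= 126 OR ward <> 'PED' → 38
patient=Rosa: ELSE → 31
patient=Uma: systolic >= 126 OR ward <> 'PED' → 38

38, 38, 38, 38, 38, 38, 38, 38, 31, 38, 38, 31, 38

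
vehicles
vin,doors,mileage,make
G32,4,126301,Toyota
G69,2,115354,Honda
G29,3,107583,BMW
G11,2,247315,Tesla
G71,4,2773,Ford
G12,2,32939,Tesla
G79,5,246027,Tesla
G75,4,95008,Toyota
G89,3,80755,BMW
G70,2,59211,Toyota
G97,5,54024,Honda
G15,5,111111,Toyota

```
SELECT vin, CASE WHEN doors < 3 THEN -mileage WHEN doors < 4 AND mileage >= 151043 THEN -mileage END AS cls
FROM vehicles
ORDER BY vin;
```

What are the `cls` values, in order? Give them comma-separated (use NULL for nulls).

vin=G11: doors < 3 → -247315
vin=G12: doors < 3 → -32939
vin=G15: (no match → NULL) → NULL
vin=G29: (no match → NULL) → NULL
vin=G32: (no match → NULL) → NULL
vin=G69: doors < 3 → -115354
vin=G70: doors < 3 → -59211
vin=G71: (no match → NULL) → NULL
vin=G75: (no match → NULL) → NULL
vin=G79: (no match → NULL) → NULL
vin=G89: (no match → NULL) → NULL
vin=G97: (no match → NULL) → NULL

-247315, -32939, NULL, NULL, NULL, -115354, -59211, NULL, NULL, NULL, NULL, NULL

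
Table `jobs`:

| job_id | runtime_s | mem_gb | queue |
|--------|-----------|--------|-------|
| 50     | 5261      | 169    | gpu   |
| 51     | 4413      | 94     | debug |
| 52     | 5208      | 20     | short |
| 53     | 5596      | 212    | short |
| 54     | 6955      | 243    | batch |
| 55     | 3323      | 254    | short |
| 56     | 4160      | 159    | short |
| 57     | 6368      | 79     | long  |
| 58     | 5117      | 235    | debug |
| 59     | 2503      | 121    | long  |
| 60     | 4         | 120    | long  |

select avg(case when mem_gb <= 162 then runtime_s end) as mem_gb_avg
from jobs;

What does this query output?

3776

job_id=50: ✗
job_id=51: ✓ → 4413
job_id=52: ✓ → 5208
job_id=53: ✗
job_id=54: ✗
job_id=55: ✗
job_id=56: ✓ → 4160
job_id=57: ✓ → 6368
job_id=58: ✗
job_id=59: ✓ → 2503
job_id=60: ✓ → 4
mem_gb_avg = (4413 + 5208 + 4160 + 6368 + 2503 + 4) / 6 = 3776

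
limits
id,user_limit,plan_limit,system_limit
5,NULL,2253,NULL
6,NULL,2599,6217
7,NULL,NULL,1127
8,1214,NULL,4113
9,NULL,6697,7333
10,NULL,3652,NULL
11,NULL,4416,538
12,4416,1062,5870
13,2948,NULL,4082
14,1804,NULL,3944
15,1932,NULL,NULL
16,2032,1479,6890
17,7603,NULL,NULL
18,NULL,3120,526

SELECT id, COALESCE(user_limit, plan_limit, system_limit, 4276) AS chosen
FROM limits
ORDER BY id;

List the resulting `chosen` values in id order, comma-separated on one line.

id=5: user_limit=NULL, plan_limit=2253 → 2253
id=6: user_limit=NULL, plan_limit=2599 → 2599
id=7: user_limit=NULL, plan_limit=NULL, system_limit=1127 → 1127
id=8: user_limit=1214 → 1214
id=9: user_limit=NULL, plan_limit=6697 → 6697
id=10: user_limit=NULL, plan_limit=3652 → 3652
id=11: user_limit=NULL, plan_limit=4416 → 4416
id=12: user_limit=4416 → 4416
id=13: user_limit=2948 → 2948
id=14: user_limit=1804 → 1804
id=15: user_limit=1932 → 1932
id=16: user_limit=2032 → 2032
id=17: user_limit=7603 → 7603
id=18: user_limit=NULL, plan_limit=3120 → 3120

2253, 2599, 1127, 1214, 6697, 3652, 4416, 4416, 2948, 1804, 1932, 2032, 7603, 3120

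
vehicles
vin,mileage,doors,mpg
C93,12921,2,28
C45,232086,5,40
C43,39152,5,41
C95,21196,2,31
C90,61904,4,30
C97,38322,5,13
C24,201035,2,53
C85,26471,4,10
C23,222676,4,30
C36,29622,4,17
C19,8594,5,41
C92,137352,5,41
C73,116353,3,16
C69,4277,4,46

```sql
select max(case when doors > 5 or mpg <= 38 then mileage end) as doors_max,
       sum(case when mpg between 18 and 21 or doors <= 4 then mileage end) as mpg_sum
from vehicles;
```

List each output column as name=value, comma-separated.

[doors_max: doors > 5 or mpg <= 38]
vin=C93: ✓ → 12921
vin=C45: ✗
vin=C43: ✗
vin=C95: ✓ → 21196
vin=C90: ✓ → 61904
vin=C97: ✓ → 38322
vin=C24: ✗
vin=C85: ✓ → 26471
vin=C23: ✓ → 222676
vin=C36: ✓ → 29622
vin=C19: ✗
vin=C92: ✗
vin=C73: ✓ → 116353
vin=C69: ✗
doors_max = MAX(12921, 21196, 61904, 38322, 26471, 222676, 29622, 116353) = 222676
—
[mpg_sum: mpg between 18 and 21 or doors <= 4]
vin=C93: ✓ → 12921
vin=C45: ✗
vin=C43: ✗
vin=C95: ✓ → 21196
vin=C90: ✓ → 61904
vin=C97: ✗
vin=C24: ✓ → 201035
vin=C85: ✓ → 26471
vin=C23: ✓ → 222676
vin=C36: ✓ → 29622
vin=C19: ✗
vin=C92: ✗
vin=C73: ✓ → 116353
vin=C69: ✓ → 4277
mpg_sum = 12921 + 21196 + 61904 + 201035 + 26471 + 222676 + 29622 + 116353 + 4277 = 696455

doors_max=222676, mpg_sum=696455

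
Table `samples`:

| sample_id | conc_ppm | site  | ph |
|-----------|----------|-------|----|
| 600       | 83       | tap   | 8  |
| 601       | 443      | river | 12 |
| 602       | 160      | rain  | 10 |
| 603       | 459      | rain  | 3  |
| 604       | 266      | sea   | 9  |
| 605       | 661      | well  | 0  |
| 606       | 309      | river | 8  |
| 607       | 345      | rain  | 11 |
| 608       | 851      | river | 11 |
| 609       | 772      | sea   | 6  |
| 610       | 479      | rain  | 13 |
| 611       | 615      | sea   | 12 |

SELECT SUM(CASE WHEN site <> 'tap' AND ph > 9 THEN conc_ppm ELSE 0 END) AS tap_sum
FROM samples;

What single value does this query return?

2893

sample_id=600: ✗
sample_id=601: ✓ → 443
sample_id=602: ✓ → 160
sample_id=603: ✗
sample_id=604: ✗
sample_id=605: ✗
sample_id=606: ✗
sample_id=607: ✓ → 345
sample_id=608: ✓ → 851
sample_id=609: ✗
sample_id=610: ✓ → 479
sample_id=611: ✓ → 615
tap_sum = 443 + 160 + 345 + 851 + 479 + 615 = 2893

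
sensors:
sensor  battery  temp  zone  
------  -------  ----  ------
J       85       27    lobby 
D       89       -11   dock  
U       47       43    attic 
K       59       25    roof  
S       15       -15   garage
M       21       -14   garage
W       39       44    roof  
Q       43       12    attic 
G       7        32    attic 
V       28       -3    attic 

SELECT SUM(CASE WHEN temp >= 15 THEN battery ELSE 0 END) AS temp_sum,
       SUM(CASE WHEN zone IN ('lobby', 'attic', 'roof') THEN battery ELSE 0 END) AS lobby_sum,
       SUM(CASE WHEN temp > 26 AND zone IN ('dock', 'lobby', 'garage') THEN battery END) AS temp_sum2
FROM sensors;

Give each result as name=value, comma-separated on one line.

temp_sum=237, lobby_sum=308, temp_sum2=85

[temp_sum: temp >= 15]
sensor=J: ✓ → 85
sensor=D: ✗
sensor=U: ✓ → 47
sensor=K: ✓ → 59
sensor=S: ✗
sensor=M: ✗
sensor=W: ✓ → 39
sensor=Q: ✗
sensor=G: ✓ → 7
sensor=V: ✗
temp_sum = 85 + 47 + 59 + 39 + 7 = 237
—
[lobby_sum: zone IN ('lobby', 'attic', 'roof')]
sensor=J: ✓ → 85
sensor=D: ✗
sensor=U: ✓ → 47
sensor=K: ✓ → 59
sensor=S: ✗
sensor=M: ✗
sensor=W: ✓ → 39
sensor=Q: ✓ → 43
sensor=G: ✓ → 7
sensor=V: ✓ → 28
lobby_sum = 85 + 47 + 59 + 39 + 43 + 7 + 28 = 308
—
[temp_sum2: temp > 26 AND zone IN ('dock', 'lobby', 'garage')]
sensor=J: ✓ → 85
sensor=D: ✗
sensor=U: ✗
sensor=K: ✗
sensor=S: ✗
sensor=M: ✗
sensor=W: ✗
sensor=Q: ✗
sensor=G: ✗
sensor=V: ✗
temp_sum2 = 85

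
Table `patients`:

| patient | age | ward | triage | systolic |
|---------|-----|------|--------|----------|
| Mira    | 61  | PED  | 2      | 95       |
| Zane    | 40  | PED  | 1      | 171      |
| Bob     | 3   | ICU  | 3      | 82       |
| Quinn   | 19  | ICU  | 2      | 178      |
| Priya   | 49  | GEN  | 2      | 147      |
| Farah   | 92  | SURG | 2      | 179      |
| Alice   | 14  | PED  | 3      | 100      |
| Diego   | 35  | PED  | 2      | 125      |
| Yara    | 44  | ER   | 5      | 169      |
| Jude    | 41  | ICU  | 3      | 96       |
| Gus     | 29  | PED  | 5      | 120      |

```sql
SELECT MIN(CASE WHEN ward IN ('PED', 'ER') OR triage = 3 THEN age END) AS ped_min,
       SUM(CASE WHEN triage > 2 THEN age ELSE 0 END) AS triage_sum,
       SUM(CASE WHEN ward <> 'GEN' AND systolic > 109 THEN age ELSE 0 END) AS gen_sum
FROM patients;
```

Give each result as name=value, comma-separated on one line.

[ped_min: ward IN ('PED', 'ER') OR triage = 3]
patient=Mira: ✓ → 61
patient=Zane: ✓ → 40
patient=Bob: ✓ → 3
patient=Quinn: ✗
patient=Priya: ✗
patient=Farah: ✗
patient=Alice: ✓ → 14
patient=Diego: ✓ → 35
patient=Yara: ✓ → 44
patient=Jude: ✓ → 41
patient=Gus: ✓ → 29
ped_min = MIN(61, 40, 3, 14, 35, 44, 41, 29) = 3
—
[triage_sum: triage > 2]
patient=Mira: ✗
patient=Zane: ✗
patient=Bob: ✓ → 3
patient=Quinn: ✗
patient=Priya: ✗
patient=Farah: ✗
patient=Alice: ✓ → 14
patient=Diego: ✗
patient=Yara: ✓ → 44
patient=Jude: ✓ → 41
patient=Gus: ✓ → 29
triage_sum = 3 + 14 + 44 + 41 + 29 = 131
—
[gen_sum: ward <> 'GEN' AND systolic > 109]
patient=Mira: ✗
patient=Zane: ✓ → 40
patient=Bob: ✗
patient=Quinn: ✓ → 19
patient=Priya: ✗
patient=Farah: ✓ → 92
patient=Alice: ✗
patient=Diego: ✓ → 35
patient=Yara: ✓ → 44
patient=Jude: ✗
patient=Gus: ✓ → 29
gen_sum = 40 + 19 + 92 + 35 + 44 + 29 = 259

ped_min=3, triage_sum=131, gen_sum=259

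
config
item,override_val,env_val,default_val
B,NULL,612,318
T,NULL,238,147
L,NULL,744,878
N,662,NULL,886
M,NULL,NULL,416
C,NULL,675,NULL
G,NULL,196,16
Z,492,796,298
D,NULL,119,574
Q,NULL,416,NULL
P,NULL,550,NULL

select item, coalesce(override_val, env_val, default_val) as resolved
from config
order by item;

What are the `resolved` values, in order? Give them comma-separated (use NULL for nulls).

612, 675, 119, 196, 744, 416, 662, 550, 416, 238, 492

item=B: override_val=NULL, env_val=612 → 612
item=C: override_val=NULL, env_val=675 → 675
item=D: override_val=NULL, env_val=119 → 119
item=G: override_val=NULL, env_val=196 → 196
item=L: override_val=NULL, env_val=744 → 744
item=M: override_val=NULL, env_val=NULL, default_val=416 → 416
item=N: override_val=662 → 662
item=P: override_val=NULL, env_val=550 → 550
item=Q: override_val=NULL, env_val=416 → 416
item=T: override_val=NULL, env_val=238 → 238
item=Z: override_val=492 → 492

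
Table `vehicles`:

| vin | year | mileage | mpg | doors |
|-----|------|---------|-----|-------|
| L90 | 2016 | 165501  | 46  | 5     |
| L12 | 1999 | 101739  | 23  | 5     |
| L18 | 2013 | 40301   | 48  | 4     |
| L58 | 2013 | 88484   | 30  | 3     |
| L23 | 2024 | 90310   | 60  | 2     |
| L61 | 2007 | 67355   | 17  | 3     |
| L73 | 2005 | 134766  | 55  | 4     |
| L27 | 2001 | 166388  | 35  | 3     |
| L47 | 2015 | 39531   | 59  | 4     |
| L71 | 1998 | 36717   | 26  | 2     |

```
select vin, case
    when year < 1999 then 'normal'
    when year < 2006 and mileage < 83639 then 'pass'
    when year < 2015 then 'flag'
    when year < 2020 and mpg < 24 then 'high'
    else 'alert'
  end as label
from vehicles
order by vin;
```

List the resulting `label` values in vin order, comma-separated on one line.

flag, flag, alert, flag, alert, flag, flag, normal, flag, alert

vin=L12: year < 2015 → flag
vin=L18: year < 2015 → flag
vin=L23: ELSE → alert
vin=L27: year < 2015 → flag
vin=L47: ELSE → alert
vin=L58: year < 2015 → flag
vin=L61: year < 2015 → flag
vin=L71: year < 1999 → normal
vin=L73: year < 2015 → flag
vin=L90: ELSE → alert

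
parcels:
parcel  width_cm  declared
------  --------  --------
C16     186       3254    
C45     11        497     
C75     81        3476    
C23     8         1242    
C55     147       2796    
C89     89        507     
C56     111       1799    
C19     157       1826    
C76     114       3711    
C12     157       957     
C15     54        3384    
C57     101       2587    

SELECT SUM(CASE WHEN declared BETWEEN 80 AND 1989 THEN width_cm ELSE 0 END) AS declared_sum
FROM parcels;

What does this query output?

533

parcel=C16: ✗
parcel=C45: ✓ → 11
parcel=C75: ✗
parcel=C23: ✓ → 8
parcel=C55: ✗
parcel=C89: ✓ → 89
parcel=C56: ✓ → 111
parcel=C19: ✓ → 157
parcel=C76: ✗
parcel=C12: ✓ → 157
parcel=C15: ✗
parcel=C57: ✗
declared_sum = 11 + 8 + 89 + 111 + 157 + 157 = 533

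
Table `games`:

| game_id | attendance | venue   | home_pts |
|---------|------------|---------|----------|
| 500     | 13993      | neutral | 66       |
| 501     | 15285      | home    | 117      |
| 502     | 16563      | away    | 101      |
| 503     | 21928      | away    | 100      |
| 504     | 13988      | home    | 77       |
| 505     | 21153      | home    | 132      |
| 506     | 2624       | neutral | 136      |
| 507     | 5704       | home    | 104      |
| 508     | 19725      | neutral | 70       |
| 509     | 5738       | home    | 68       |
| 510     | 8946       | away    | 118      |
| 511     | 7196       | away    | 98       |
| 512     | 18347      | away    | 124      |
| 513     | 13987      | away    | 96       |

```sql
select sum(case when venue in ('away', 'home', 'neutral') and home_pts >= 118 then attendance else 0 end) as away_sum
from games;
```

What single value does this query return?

game_id=500: ✗
game_id=501: ✗
game_id=502: ✗
game_id=503: ✗
game_id=504: ✗
game_id=505: ✓ → 21153
game_id=506: ✓ → 2624
game_id=507: ✗
game_id=508: ✗
game_id=509: ✗
game_id=510: ✓ → 8946
game_id=511: ✗
game_id=512: ✓ → 18347
game_id=513: ✗
away_sum = 21153 + 2624 + 8946 + 18347 = 51070

51070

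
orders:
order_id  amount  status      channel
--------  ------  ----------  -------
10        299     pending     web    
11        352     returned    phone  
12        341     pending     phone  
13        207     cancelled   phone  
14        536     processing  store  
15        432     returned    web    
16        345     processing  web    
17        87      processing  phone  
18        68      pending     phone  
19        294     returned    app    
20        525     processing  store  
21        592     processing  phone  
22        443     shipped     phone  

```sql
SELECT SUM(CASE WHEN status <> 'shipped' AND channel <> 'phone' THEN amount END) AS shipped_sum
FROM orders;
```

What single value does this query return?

order_id=10: ✓ → 299
order_id=11: ✗
order_id=12: ✗
order_id=13: ✗
order_id=14: ✓ → 536
order_id=15: ✓ → 432
order_id=16: ✓ → 345
order_id=17: ✗
order_id=18: ✗
order_id=19: ✓ → 294
order_id=20: ✓ → 525
order_id=21: ✗
order_id=22: ✗
shipped_sum = 299 + 536 + 432 + 345 + 294 + 525 = 2431

2431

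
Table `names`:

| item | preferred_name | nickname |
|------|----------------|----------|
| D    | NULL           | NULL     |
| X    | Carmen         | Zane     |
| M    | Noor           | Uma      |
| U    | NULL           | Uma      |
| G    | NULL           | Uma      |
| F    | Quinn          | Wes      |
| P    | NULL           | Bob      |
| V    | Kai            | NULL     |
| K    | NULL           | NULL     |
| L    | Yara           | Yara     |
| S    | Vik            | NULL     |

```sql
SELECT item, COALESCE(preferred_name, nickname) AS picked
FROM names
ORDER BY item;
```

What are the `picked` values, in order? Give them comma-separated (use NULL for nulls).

item=D: preferred_name=NULL, nickname=NULL (all NULL) → NULL
item=F: preferred_name=Quinn → Quinn
item=G: preferred_name=NULL, nickname=Uma → Uma
item=K: preferred_name=NULL, nickname=NULL (all NULL) → NULL
item=L: preferred_name=Yara → Yara
item=M: preferred_name=Noor → Noor
item=P: preferred_name=NULL, nickname=Bob → Bob
item=S: preferred_name=Vik → Vik
item=U: preferred_name=NULL, nickname=Uma → Uma
item=V: preferred_name=Kai → Kai
item=X: preferred_name=Carmen → Carmen

NULL, Quinn, Uma, NULL, Yara, Noor, Bob, Vik, Uma, Kai, Carmen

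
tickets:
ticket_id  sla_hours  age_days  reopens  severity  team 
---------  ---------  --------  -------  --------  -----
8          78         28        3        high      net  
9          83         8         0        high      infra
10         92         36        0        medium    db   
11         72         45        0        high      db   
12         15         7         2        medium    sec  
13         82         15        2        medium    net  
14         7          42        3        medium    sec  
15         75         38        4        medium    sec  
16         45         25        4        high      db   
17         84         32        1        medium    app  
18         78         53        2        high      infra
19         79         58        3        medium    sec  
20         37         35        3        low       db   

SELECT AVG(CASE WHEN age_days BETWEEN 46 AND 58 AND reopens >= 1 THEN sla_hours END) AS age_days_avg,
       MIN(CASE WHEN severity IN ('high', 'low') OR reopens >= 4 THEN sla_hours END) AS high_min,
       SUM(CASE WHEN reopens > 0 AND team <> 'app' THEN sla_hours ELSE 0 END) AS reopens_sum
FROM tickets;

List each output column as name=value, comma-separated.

[age_days_avg: age_days BETWEEN 46 AND 58 AND reopens >= 1]
ticket_id=8: ✗
ticket_id=9: ✗
ticket_id=10: ✗
ticket_id=11: ✗
ticket_id=12: ✗
ticket_id=13: ✗
ticket_id=14: ✗
ticket_id=15: ✗
ticket_id=16: ✗
ticket_id=17: ✗
ticket_id=18: ✓ → 78
ticket_id=19: ✓ → 79
ticket_id=20: ✗
age_days_avg = (78 + 79) / 2 = 78.5
—
[high_min: severity IN ('high', 'low') OR reopens >= 4]
ticket_id=8: ✓ → 78
ticket_id=9: ✓ → 83
ticket_id=10: ✗
ticket_id=11: ✓ → 72
ticket_id=12: ✗
ticket_id=13: ✗
ticket_id=14: ✗
ticket_id=15: ✓ → 75
ticket_id=16: ✓ → 45
ticket_id=17: ✗
ticket_id=18: ✓ → 78
ticket_id=19: ✗
ticket_id=20: ✓ → 37
high_min = MIN(78, 83, 72, 75, 45, 78, 37) = 37
—
[reopens_sum: reopens > 0 AND team <> 'app']
ticket_id=8: ✓ → 78
ticket_id=9: ✗
ticket_id=10: ✗
ticket_id=11: ✗
ticket_id=12: ✓ → 15
ticket_id=13: ✓ → 82
ticket_id=14: ✓ → 7
ticket_id=15: ✓ → 75
ticket_id=16: ✓ → 45
ticket_id=17: ✗
ticket_id=18: ✓ → 78
ticket_id=19: ✓ → 79
ticket_id=20: ✓ → 37
reopens_sum = 78 + 15 + 82 + 7 + 75 + 45 + 78 + 79 + 37 = 496

age_days_avg=78.5, high_min=37, reopens_sum=496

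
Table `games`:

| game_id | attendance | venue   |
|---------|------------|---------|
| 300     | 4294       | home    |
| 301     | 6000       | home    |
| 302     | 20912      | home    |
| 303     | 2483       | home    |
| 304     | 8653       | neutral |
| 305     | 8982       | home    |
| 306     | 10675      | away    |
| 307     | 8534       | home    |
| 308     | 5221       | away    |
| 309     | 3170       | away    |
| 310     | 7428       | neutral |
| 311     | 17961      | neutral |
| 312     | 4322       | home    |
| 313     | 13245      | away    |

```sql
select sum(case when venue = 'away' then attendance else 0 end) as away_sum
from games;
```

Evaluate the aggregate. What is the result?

game_id=300: ✗
game_id=301: ✗
game_id=302: ✗
game_id=303: ✗
game_id=304: ✗
game_id=305: ✗
game_id=306: ✓ → 10675
game_id=307: ✗
game_id=308: ✓ → 5221
game_id=309: ✓ → 3170
game_id=310: ✗
game_id=311: ✗
game_id=312: ✗
game_id=313: ✓ → 13245
away_sum = 10675 + 5221 + 3170 + 13245 = 32311

32311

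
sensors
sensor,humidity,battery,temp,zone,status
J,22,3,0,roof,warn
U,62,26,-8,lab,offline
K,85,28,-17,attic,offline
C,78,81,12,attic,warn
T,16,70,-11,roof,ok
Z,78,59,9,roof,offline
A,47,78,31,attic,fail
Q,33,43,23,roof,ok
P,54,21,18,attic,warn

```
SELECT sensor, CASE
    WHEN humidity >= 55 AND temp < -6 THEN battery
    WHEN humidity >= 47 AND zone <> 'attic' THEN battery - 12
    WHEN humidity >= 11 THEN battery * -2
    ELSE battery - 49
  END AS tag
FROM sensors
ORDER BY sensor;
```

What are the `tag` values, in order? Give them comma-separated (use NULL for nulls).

-156, -162, -6, 28, -42, -86, -140, 26, 47

sensor=A: humidity >= 11 → -156
sensor=C: humidity >= 11 → -162
sensor=J: humidity >= 11 → -6
sensor=K: humidity >= 55 AND temp < -6 → 28
sensor=P: humidity >= 11 → -42
sensor=Q: humidity >= 11 → -86
sensor=T: humidity >= 11 → -140
sensor=U: humidity >= 55 AND temp < -6 → 26
sensor=Z: humidity >= 47 AND zone <> 'attic' → 47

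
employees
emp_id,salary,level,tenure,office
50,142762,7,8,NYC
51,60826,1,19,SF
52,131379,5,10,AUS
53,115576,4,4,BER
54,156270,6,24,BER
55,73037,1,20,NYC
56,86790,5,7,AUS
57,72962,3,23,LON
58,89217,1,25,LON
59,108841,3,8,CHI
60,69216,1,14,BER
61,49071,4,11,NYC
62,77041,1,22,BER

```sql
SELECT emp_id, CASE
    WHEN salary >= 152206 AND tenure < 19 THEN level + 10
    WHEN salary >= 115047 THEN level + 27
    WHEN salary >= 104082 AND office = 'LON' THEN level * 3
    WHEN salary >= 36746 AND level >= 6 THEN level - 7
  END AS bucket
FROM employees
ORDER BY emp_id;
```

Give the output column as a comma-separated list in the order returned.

emp_id=50: salary >= 115047 → 34
emp_id=51: (no match → NULL) → NULL
emp_id=52: salary >= 115047 → 32
emp_id=53: salary >= 115047 → 31
emp_id=54: salary >= 115047 → 33
emp_id=55: (no match → NULL) → NULL
emp_id=56: (no match → NULL) → NULL
emp_id=57: (no match → NULL) → NULL
emp_id=58: (no match → NULL) → NULL
emp_id=59: (no match → NULL) → NULL
emp_id=60: (no match → NULL) → NULL
emp_id=61: (no match → NULL) → NULL
emp_id=62: (no match → NULL) → NULL

34, NULL, 32, 31, 33, NULL, NULL, NULL, NULL, NULL, NULL, NULL, NULL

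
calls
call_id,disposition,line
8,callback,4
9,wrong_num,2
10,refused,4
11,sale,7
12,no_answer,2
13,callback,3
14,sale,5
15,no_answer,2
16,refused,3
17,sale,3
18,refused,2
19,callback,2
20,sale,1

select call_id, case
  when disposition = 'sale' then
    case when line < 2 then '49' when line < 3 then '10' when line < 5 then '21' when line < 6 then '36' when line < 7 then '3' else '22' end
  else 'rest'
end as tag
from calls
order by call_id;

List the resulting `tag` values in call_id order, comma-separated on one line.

rest, rest, rest, 22, rest, rest, 36, rest, rest, 21, rest, rest, 49

call_id=8: disposition='callback' → outer ELSE → rest
call_id=9: disposition='wrong_num' → outer ELSE → rest
call_id=10: disposition='refused' → outer ELSE → rest
call_id=11: disposition='sale' → inner[ELSE] → 22
call_id=12: disposition='no_answer' → outer ELSE → rest
call_id=13: disposition='callback' → outer ELSE → rest
call_id=14: disposition='sale' → inner[line < 6] → 36
call_id=15: disposition='no_answer' → outer ELSE → rest
call_id=16: disposition='refused' → outer ELSE → rest
call_id=17: disposition='sale' → inner[line < 5] → 21
call_id=18: disposition='refused' → outer ELSE → rest
call_id=19: disposition='callback' → outer ELSE → rest
call_id=20: disposition='sale' → inner[line < 2] → 49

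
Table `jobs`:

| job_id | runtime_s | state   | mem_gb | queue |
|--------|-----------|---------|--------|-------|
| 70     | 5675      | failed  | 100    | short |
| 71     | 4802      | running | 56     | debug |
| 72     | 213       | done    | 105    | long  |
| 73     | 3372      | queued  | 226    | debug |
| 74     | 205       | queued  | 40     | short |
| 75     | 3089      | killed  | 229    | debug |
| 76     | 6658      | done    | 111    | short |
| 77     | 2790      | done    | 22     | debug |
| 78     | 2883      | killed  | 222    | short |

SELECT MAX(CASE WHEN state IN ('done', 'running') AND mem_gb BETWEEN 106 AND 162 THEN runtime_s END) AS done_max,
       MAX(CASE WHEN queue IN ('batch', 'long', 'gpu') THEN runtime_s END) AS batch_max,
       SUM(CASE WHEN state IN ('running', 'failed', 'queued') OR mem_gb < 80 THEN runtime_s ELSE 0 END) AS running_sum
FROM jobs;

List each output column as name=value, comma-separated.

[done_max: state IN ('done', 'running') AND mem_gb BETWEEN 106 AND 162]
job_id=70: ✗
job_id=71: ✗
job_id=72: ✗
job_id=73: ✗
job_id=74: ✗
job_id=75: ✗
job_id=76: ✓ → 6658
job_id=77: ✗
job_id=78: ✗
done_max = MAX(6658) = 6658
—
[batch_max: queue IN ('batch', 'long', 'gpu')]
job_id=70: ✗
job_id=71: ✗
job_id=72: ✓ → 213
job_id=73: ✗
job_id=74: ✗
job_id=75: ✗
job_id=76: ✗
job_id=77: ✗
job_id=78: ✗
batch_max = MAX(213) = 213
—
[running_sum: state IN ('running', 'failed', 'queued') OR mem_gb < 80]
job_id=70: ✓ → 5675
job_id=71: ✓ → 4802
job_id=72: ✗
job_id=73: ✓ → 3372
job_id=74: ✓ → 205
job_id=75: ✗
job_id=76: ✗
job_id=77: ✓ → 2790
job_id=78: ✗
running_sum = 5675 + 4802 + 3372 + 205 + 2790 = 16844

done_max=6658, batch_max=213, running_sum=16844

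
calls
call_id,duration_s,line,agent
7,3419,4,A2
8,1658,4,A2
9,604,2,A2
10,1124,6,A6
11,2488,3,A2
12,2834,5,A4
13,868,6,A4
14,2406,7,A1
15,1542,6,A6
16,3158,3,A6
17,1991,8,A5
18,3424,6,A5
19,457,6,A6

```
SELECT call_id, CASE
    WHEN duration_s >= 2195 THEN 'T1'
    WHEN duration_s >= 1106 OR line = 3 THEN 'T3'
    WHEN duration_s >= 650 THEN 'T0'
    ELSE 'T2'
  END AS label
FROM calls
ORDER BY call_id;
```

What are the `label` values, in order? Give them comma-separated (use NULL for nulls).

T1, T3, T2, T3, T1, T1, T0, T1, T3, T1, T3, T1, T2

call_id=7: duration_s >= 2195 → T1
call_id=8: duration_s >= 1106 OR line = 3 → T3
call_id=9: ELSE → T2
call_id=10: duration_s >= 1106 OR line = 3 → T3
call_id=11: duration_s >= 2195 → T1
call_id=12: duration_s >= 2195 → T1
call_id=13: duration_s >= 650 → T0
call_id=14: duration_s >= 2195 → T1
call_id=15: duration_s >= 1106 OR line = 3 → T3
call_id=16: duration_s >= 2195 → T1
call_id=17: duration_s >= 1106 OR line = 3 → T3
call_id=18: duration_s >= 2195 → T1
call_id=19: ELSE → T2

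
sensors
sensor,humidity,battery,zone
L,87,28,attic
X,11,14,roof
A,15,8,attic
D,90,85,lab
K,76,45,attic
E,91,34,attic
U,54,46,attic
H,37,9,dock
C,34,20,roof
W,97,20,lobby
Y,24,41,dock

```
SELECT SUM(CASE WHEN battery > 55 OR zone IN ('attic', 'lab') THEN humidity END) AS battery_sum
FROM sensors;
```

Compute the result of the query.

sensor=L: ✓ → 87
sensor=X: ✗
sensor=A: ✓ → 15
sensor=D: ✓ → 90
sensor=K: ✓ → 76
sensor=E: ✓ → 91
sensor=U: ✓ → 54
sensor=H: ✗
sensor=C: ✗
sensor=W: ✗
sensor=Y: ✗
battery_sum = 87 + 15 + 90 + 76 + 91 + 54 = 413

413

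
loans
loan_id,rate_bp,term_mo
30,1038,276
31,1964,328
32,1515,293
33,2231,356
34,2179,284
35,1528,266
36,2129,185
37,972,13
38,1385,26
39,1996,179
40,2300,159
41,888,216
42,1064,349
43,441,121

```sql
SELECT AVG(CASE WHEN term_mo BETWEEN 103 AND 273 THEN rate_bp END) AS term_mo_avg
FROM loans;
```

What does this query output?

1547

loan_id=30: ✗
loan_id=31: ✗
loan_id=32: ✗
loan_id=33: ✗
loan_id=34: ✗
loan_id=35: ✓ → 1528
loan_id=36: ✓ → 2129
loan_id=37: ✗
loan_id=38: ✗
loan_id=39: ✓ → 1996
loan_id=40: ✓ → 2300
loan_id=41: ✓ → 888
loan_id=42: ✗
loan_id=43: ✓ → 441
term_mo_avg = (1528 + 2129 + 1996 + 2300 + 888 + 441) / 6 = 1547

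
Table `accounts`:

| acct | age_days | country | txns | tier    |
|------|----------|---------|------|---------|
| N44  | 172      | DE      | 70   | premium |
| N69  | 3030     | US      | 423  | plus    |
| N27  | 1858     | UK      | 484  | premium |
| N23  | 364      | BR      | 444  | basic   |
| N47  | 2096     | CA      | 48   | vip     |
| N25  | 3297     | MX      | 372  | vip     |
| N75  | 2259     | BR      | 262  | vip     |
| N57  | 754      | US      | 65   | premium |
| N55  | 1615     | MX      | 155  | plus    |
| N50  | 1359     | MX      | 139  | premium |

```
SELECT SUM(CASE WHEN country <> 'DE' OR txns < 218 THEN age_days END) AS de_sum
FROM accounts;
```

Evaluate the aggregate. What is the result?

16804

acct=N44: ✓ → 172
acct=N69: ✓ → 3030
acct=N27: ✓ → 1858
acct=N23: ✓ → 364
acct=N47: ✓ → 2096
acct=N25: ✓ → 3297
acct=N75: ✓ → 2259
acct=N57: ✓ → 754
acct=N55: ✓ → 1615
acct=N50: ✓ → 1359
de_sum = 172 + 3030 + 1858 + 364 + 2096 + 3297 + 2259 + 754 + 1615 + 1359 = 16804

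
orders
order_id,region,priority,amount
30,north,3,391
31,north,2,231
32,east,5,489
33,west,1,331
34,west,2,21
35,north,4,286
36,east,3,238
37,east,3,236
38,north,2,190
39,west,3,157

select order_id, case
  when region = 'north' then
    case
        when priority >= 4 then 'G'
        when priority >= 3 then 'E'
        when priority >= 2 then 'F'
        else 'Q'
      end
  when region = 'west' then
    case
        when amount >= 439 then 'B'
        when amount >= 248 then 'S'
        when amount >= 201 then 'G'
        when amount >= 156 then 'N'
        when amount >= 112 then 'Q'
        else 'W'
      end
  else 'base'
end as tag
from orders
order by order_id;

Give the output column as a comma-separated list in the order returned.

E, F, base, S, W, G, base, base, F, N

order_id=30: region='north' → inner[priority >= 3] → E
order_id=31: region='north' → inner[priority >= 2] → F
order_id=32: region='east' → outer ELSE → base
order_id=33: region='west' → inner[amount >= 248] → S
order_id=34: region='west' → inner[ELSE] → W
order_id=35: region='north' → inner[priority >= 4] → G
order_id=36: region='east' → outer ELSE → base
order_id=37: region='east' → outer ELSE → base
order_id=38: region='north' → inner[priority >= 2] → F
order_id=39: region='west' → inner[amount >= 156] → N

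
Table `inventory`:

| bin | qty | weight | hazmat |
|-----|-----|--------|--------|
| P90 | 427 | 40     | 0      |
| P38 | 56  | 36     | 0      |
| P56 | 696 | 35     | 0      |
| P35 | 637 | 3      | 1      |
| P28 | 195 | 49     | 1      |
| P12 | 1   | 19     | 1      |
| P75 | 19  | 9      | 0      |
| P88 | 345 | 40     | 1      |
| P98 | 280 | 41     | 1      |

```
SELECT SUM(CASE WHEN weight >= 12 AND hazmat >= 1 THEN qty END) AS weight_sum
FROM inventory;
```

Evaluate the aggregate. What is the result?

bin=P90: ✗
bin=P38: ✗
bin=P56: ✗
bin=P35: ✗
bin=P28: ✓ → 195
bin=P12: ✓ → 1
bin=P75: ✗
bin=P88: ✓ → 345
bin=P98: ✓ → 280
weight_sum = 195 + 1 + 345 + 280 = 821

821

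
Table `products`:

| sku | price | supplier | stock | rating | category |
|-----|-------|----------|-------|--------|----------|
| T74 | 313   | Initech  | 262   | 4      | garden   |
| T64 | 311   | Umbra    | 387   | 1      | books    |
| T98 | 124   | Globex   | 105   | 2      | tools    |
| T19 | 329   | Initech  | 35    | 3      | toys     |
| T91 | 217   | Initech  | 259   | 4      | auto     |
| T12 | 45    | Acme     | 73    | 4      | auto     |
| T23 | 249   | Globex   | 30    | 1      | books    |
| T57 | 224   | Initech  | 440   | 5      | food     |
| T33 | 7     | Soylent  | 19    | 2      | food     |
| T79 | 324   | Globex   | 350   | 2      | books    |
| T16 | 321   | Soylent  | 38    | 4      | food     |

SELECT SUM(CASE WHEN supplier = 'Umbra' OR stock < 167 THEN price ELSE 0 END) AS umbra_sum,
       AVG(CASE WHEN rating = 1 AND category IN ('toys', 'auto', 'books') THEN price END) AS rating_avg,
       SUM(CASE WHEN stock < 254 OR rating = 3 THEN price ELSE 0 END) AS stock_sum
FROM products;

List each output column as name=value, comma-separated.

umbra_sum=1386, rating_avg=280, stock_sum=1075

[umbra_sum: supplier = 'Umbra' OR stock < 167]
sku=T74: ✗
sku=T64: ✓ → 311
sku=T98: ✓ → 124
sku=T19: ✓ → 329
sku=T91: ✗
sku=T12: ✓ → 45
sku=T23: ✓ → 249
sku=T57: ✗
sku=T33: ✓ → 7
sku=T79: ✗
sku=T16: ✓ → 321
umbra_sum = 311 + 124 + 329 + 45 + 249 + 7 + 321 = 1386
—
[rating_avg: rating = 1 AND category IN ('toys', 'auto', 'books')]
sku=T74: ✗
sku=T64: ✓ → 311
sku=T98: ✗
sku=T19: ✗
sku=T91: ✗
sku=T12: ✗
sku=T23: ✓ → 249
sku=T57: ✗
sku=T33: ✗
sku=T79: ✗
sku=T16: ✗
rating_avg = (311 + 249) / 2 = 280
—
[stock_sum: stock < 254 OR rating = 3]
sku=T74: ✗
sku=T64: ✗
sku=T98: ✓ → 124
sku=T19: ✓ → 329
sku=T91: ✗
sku=T12: ✓ → 45
sku=T23: ✓ → 249
sku=T57: ✗
sku=T33: ✓ → 7
sku=T79: ✗
sku=T16: ✓ → 321
stock_sum = 124 + 329 + 45 + 249 + 7 + 321 = 1075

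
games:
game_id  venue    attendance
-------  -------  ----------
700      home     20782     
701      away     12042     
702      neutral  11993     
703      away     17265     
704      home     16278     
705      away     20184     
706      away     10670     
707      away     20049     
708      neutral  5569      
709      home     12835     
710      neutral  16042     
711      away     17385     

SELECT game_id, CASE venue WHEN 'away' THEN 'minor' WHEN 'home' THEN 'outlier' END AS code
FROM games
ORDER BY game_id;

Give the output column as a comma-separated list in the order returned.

outlier, minor, NULL, minor, outlier, minor, minor, minor, NULL, outlier, NULL, minor

game_id=700: venue='home' → outlier
game_id=701: venue='away' → minor
game_id=702: (no match → NULL) → NULL
game_id=703: venue='away' → minor
game_id=704: venue='home' → outlier
game_id=705: venue='away' → minor
game_id=706: venue='away' → minor
game_id=707: venue='away' → minor
game_id=708: (no match → NULL) → NULL
game_id=709: venue='home' → outlier
game_id=710: (no match → NULL) → NULL
game_id=711: venue='away' → minor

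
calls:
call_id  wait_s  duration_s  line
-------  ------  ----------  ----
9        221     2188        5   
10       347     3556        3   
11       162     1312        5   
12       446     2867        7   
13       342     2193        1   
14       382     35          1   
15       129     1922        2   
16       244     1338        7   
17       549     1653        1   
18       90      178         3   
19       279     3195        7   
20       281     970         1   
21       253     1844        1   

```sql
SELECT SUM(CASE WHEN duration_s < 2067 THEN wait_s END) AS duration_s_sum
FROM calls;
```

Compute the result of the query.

call_id=9: ✗
call_id=10: ✗
call_id=11: ✓ → 162
call_id=12: ✗
call_id=13: ✗
call_id=14: ✓ → 382
call_id=15: ✓ → 129
call_id=16: ✓ → 244
call_id=17: ✓ → 549
call_id=18: ✓ → 90
call_id=19: ✗
call_id=20: ✓ → 281
call_id=21: ✓ → 253
duration_s_sum = 162 + 382 + 129 + 244 + 549 + 90 + 281 + 253 = 2090

2090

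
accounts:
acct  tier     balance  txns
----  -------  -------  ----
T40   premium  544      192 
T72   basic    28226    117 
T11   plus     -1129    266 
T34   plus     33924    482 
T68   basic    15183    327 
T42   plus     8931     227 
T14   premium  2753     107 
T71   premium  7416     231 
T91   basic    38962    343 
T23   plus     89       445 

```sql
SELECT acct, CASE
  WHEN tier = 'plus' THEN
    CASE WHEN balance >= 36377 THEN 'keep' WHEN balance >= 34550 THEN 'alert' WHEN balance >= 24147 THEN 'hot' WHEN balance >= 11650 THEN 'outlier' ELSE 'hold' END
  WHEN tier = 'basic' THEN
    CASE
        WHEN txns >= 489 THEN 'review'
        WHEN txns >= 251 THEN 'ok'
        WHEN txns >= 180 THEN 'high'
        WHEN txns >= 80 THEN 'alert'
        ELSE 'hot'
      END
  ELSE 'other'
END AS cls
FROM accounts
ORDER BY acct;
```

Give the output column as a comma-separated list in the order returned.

hold, other, hold, hot, other, hold, ok, other, alert, ok

acct=T11: tier='plus' → inner[ELSE] → hold
acct=T14: tier='premium' → outer ELSE → other
acct=T23: tier='plus' → inner[ELSE] → hold
acct=T34: tier='plus' → inner[balance >= 24147] → hot
acct=T40: tier='premium' → outer ELSE → other
acct=T42: tier='plus' → inner[ELSE] → hold
acct=T68: tier='basic' → inner[txns >= 251] → ok
acct=T71: tier='premium' → outer ELSE → other
acct=T72: tier='basic' → inner[txns >= 80] → alert
acct=T91: tier='basic' → inner[txns >= 251] → ok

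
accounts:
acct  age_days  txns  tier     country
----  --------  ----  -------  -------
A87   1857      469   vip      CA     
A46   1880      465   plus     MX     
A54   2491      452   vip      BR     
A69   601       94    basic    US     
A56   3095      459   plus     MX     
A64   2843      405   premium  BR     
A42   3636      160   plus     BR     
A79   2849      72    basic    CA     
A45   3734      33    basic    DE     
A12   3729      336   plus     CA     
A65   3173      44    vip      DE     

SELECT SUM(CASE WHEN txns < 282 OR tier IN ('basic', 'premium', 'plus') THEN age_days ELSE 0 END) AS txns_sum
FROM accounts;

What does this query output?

acct=A87: ✗
acct=A46: ✓ → 1880
acct=A54: ✗
acct=A69: ✓ → 601
acct=A56: ✓ → 3095
acct=A64: ✓ → 2843
acct=A42: ✓ → 3636
acct=A79: ✓ → 2849
acct=A45: ✓ → 3734
acct=A12: ✓ → 3729
acct=A65: ✓ → 3173
txns_sum = 1880 + 601 + 3095 + 2843 + 3636 + 2849 + 3734 + 3729 + 3173 = 25540

25540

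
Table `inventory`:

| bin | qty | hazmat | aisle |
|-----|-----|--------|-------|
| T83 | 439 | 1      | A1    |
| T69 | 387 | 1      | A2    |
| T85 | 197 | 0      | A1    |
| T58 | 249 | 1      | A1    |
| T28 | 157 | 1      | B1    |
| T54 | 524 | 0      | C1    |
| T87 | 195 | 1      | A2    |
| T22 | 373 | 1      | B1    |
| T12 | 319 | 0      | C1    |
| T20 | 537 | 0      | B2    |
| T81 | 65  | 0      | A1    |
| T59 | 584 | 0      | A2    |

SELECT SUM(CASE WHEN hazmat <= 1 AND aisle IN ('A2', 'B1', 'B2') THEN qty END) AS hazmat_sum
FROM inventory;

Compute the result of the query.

2233

bin=T83: ✗
bin=T69: ✓ → 387
bin=T85: ✗
bin=T58: ✗
bin=T28: ✓ → 157
bin=T54: ✗
bin=T87: ✓ → 195
bin=T22: ✓ → 373
bin=T12: ✗
bin=T20: ✓ → 537
bin=T81: ✗
bin=T59: ✓ → 584
hazmat_sum = 387 + 157 + 195 + 373 + 537 + 584 = 2233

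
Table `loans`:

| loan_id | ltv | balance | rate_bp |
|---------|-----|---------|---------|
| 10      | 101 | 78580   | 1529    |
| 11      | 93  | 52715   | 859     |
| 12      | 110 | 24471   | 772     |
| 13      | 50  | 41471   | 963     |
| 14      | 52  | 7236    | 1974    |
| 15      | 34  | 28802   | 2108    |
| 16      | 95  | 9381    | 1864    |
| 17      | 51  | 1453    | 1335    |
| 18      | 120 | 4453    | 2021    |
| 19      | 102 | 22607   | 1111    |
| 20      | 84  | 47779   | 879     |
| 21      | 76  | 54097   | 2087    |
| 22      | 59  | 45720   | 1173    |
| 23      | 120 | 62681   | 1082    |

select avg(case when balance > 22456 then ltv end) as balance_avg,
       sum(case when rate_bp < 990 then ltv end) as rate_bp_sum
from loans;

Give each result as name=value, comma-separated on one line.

balance_avg=82.9, rate_bp_sum=337

[balance_avg: balance > 22456]
loan_id=10: ✓ → 101
loan_id=11: ✓ → 93
loan_id=12: ✓ → 110
loan_id=13: ✓ → 50
loan_id=14: ✗
loan_id=15: ✓ → 34
loan_id=16: ✗
loan_id=17: ✗
loan_id=18: ✗
loan_id=19: ✓ → 102
loan_id=20: ✓ → 84
loan_id=21: ✓ → 76
loan_id=22: ✓ → 59
loan_id=23: ✓ → 120
balance_avg = (101 + 93 + 110 + 50 + 34 + 102 + 84 + 76 + 59 + 120) / 10 = 82.9
—
[rate_bp_sum: rate_bp < 990]
loan_id=10: ✗
loan_id=11: ✓ → 93
loan_id=12: ✓ → 110
loan_id=13: ✓ → 50
loan_id=14: ✗
loan_id=15: ✗
loan_id=16: ✗
loan_id=17: ✗
loan_id=18: ✗
loan_id=19: ✗
loan_id=20: ✓ → 84
loan_id=21: ✗
loan_id=22: ✗
loan_id=23: ✗
rate_bp_sum = 93 + 110 + 50 + 84 = 337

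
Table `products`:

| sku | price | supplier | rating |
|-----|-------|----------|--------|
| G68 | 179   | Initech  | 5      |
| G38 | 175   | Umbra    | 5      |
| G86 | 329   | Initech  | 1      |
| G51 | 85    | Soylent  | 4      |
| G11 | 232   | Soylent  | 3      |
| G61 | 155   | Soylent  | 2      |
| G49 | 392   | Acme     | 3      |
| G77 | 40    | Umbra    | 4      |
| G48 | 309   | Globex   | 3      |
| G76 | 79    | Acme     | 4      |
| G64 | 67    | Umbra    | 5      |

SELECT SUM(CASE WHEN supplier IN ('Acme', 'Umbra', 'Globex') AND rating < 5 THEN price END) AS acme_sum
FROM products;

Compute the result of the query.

820

sku=G68: ✗
sku=G38: ✗
sku=G86: ✗
sku=G51: ✗
sku=G11: ✗
sku=G61: ✗
sku=G49: ✓ → 392
sku=G77: ✓ → 40
sku=G48: ✓ → 309
sku=G76: ✓ → 79
sku=G64: ✗
acme_sum = 392 + 40 + 309 + 79 = 820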